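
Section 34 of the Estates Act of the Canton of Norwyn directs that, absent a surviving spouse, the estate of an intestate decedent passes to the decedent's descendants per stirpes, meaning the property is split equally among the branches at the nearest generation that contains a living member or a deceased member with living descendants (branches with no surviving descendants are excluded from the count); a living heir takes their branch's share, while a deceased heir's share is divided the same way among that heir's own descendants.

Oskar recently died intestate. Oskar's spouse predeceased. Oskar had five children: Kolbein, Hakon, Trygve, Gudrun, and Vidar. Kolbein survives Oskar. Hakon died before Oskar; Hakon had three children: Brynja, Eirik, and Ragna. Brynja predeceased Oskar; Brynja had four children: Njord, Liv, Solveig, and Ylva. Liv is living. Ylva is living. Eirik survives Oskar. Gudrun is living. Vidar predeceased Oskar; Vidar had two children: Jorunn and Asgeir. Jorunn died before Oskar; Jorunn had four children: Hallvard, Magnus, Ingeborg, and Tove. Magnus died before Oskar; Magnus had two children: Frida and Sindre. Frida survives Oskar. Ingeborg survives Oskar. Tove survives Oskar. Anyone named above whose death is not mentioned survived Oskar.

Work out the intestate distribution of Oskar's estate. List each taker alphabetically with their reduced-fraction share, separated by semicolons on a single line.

Asgeir 1/10; Eirik 1/15; Frida 1/80; Gudrun 1/5; Hallvard 1/40; Ingeborg 1/40; Kolbein 1/5; Liv 1/60; Njord 1/60; Ragna 1/15; Sindre 1/80; Solveig 1/60; Tove 1/40; Trygve 1/5; Ylva 1/60

There is no surviving spouse, so the entire estate passes to Oskar's descendants per stirpes.
The estate is divided into 5 equal shares of 1/5 among Kolbein, Hakon, Trygve, Gudrun, Vidar.
Kolbein is living and takes 1/5.
Hakon predeceased; the 1/5 allotted to Hakon's branch passes to Hakon's issue by representation.
The 1/5 is divided into 3 equal shares of 1/15 among Brynja, Eirik, Ragna.
Brynja predeceased; the 1/15 allotted to Brynja's branch passes to Brynja's issue by representation.
The 1/15 is divided into 4 equal shares of 1/60 among Njord, Liv, Solveig, Ylva.
Njord is living and takes 1/60.
Liv is living and takes 1/60.
Solveig is living and takes 1/60.
Ylva is living and takes 1/60.
Eirik is living and takes 1/15.
Ragna is living and takes 1/15.
Trygve is living and takes 1/5.
Gudrun is living and takes 1/5.
Vidar predeceased; the 1/5 allotted to Vidar's branch passes to Vidar's issue by representation.
The 1/5 is divided into 2 equal shares of 1/10 among Jorunn, Asgeir.
Jorunn predeceased; the 1/10 allotted to Jorunn's branch passes to Jorunn's issue by representation.
The 1/10 is divided into 4 equal shares of 1/40 among Hallvard, Magnus, Ingeborg, Tove.
Hallvard is living and takes 1/40.
Magnus predeceased; the 1/40 allotted to Magnus's branch passes to Magnus's issue by representation.
The 1/40 is divided into 2 equal shares of 1/80 among Frida, Sindre.
Frida is living and takes 1/80.
Sindre is living and takes 1/80.
Ingeborg is living and takes 1/40.
Tove is living and takes 1/40.
Asgeir is living and takes 1/10.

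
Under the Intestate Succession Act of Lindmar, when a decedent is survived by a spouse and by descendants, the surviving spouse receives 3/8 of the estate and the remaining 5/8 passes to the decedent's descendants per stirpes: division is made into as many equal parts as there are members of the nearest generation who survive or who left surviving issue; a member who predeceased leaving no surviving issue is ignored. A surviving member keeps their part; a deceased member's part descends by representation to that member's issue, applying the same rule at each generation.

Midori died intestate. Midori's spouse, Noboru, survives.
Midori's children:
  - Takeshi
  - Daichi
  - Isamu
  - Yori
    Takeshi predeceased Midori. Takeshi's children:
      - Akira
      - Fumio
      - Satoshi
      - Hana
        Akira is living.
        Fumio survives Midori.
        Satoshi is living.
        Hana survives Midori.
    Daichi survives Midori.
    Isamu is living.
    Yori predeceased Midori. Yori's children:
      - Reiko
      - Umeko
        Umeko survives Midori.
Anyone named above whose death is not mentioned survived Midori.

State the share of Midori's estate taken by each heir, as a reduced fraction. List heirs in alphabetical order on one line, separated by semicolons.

Noboru, as surviving spouse, takes 3/8.
The remaining 5/8 passes to Midori's descendants per stirpes.
The 5/8 is divided into 4 equal shares of 5/32 among Takeshi, Daichi, Isamu, Yori.
Takeshi predeceased; the 5/32 allotted to Takeshi's branch passes to Takeshi's issue by representation.
The 5/32 is divided into 4 equal shares of 5/128 among Akira, Fumio, Satoshi, Hana.
Akira is living and takes 5/128.
Fumio is living and takes 5/128.
Satoshi is living and takes 5/128.
Hana is living and takes 5/128.
Daichi is living and takes 5/32.
Isamu is living and takes 5/32.
Yori predeceased; the 5/32 allotted to Yori's branch passes to Yori's issue by representation.
The 5/32 is divided into 2 equal shares of 5/64 among Reiko, Umeko.
Reiko is living and takes 5/64.
Umeko is living and takes 5/64.

Akira 5/128; Daichi 5/32; Fumio 5/128; Hana 5/128; Isamu 5/32; Noboru 3/8; Reiko 5/64; Satoshi 5/128; Umeko 5/64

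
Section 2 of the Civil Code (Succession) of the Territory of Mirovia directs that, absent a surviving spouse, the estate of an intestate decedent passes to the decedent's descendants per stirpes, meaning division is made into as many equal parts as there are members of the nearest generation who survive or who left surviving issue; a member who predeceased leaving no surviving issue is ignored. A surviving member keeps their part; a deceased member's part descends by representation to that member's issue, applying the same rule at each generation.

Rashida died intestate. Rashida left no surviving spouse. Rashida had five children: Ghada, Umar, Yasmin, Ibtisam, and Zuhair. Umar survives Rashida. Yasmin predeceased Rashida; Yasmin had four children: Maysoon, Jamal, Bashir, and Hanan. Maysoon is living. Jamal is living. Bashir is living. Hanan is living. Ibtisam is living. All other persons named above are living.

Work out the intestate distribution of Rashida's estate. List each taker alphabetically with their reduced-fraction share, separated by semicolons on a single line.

There is no surviving spouse, so the entire estate passes to Rashida's descendants per stirpes.
The estate is divided into 5 equal shares of 1/5 among Ghada, Umar, Yasmin, Ibtisam, Zuhair.
Ghada is living and takes 1/5.
Umar is living and takes 1/5.
Yasmin predeceased; the 1/5 allotted to Yasmin's branch passes to Yasmin's issue by representation.
The 1/5 is divided into 4 equal shares of 1/20 among Maysoon, Jamal, Bashir, Hanan.
Maysoon is living and takes 1/20.
Jamal is living and takes 1/20.
Bashir is living and takes 1/20.
Hanan is living and takes 1/20.
Ibtisam is living and takes 1/5.
Zuhair is living and takes 1/5.

Bashir 1/20; Ghada 1/5; Hanan 1/20; Ibtisam 1/5; Jamal 1/20; Maysoon 1/20; Umar 1/5; Zuhair 1/5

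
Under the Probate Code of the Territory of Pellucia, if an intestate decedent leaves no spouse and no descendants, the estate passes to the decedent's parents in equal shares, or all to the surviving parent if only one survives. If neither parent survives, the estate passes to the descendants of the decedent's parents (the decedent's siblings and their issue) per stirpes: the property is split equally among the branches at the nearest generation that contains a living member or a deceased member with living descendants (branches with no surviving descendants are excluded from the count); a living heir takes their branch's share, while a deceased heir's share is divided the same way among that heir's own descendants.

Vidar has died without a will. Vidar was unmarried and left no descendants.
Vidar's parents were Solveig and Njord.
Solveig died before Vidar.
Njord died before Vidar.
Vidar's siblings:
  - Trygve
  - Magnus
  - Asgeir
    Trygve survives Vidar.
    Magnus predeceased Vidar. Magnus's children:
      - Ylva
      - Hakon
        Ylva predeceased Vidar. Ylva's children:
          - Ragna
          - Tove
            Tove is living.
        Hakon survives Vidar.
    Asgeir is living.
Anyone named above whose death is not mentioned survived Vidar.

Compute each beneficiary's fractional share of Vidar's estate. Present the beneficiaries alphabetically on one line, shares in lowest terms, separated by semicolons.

Asgeir 1/3; Hakon 1/6; Ragna 1/12; Tove 1/12; Trygve 1/3

Neither parent survives and there are no descendants, so the estate passes to Vidar's siblings and their issue per stirpes.
The estate is divided into 3 equal shares of 1/3 among Trygve, Magnus, Asgeir.
Trygve is living and takes 1/3.
Magnus predeceased; the 1/3 allotted to Magnus's branch passes to Magnus's issue by representation.
The 1/3 is divided into 2 equal shares of 1/6 among Ylva, Hakon.
Ylva predeceased; the 1/6 allotted to Ylva's branch passes to Ylva's issue by representation.
The 1/6 is divided into 2 equal shares of 1/12 among Ragna, Tove.
Ragna is living and takes 1/12.
Tove is living and takes 1/12.
Hakon is living and takes 1/6.
Asgeir is living and takes 1/3.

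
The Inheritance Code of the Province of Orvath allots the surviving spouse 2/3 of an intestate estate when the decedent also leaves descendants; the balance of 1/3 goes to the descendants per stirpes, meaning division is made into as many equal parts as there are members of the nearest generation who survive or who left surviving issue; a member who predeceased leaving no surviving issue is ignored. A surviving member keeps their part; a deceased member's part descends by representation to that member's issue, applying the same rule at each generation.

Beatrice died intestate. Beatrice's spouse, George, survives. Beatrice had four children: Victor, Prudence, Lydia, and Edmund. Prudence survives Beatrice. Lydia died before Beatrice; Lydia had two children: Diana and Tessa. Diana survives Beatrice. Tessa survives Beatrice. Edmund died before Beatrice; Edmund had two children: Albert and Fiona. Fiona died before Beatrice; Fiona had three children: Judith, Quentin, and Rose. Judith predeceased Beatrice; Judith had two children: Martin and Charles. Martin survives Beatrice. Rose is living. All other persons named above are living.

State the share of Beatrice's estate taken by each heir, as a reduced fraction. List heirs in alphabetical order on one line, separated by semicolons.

Albert 1/24; Charles 1/144; Diana 1/24; George 2/3; Martin 1/144; Prudence 1/12; Quentin 1/72; Rose 1/72; Tessa 1/24; Victor 1/12

George, as surviving spouse, takes 2/3.
The remaining 1/3 passes to Beatrice's descendants per stirpes.
The 1/3 is divided into 4 equal shares of 1/12 among Victor, Prudence, Lydia, Edmund.
Victor is living and takes 1/12.
Prudence is living and takes 1/12.
Lydia predeceased; the 1/12 allotted to Lydia's branch passes to Lydia's issue by representation.
The 1/12 is divided into 2 equal shares of 1/24 among Diana, Tessa.
Diana is living and takes 1/24.
Tessa is living and takes 1/24.
Edmund predeceased; the 1/12 allotted to Edmund's branch passes to Edmund's issue by representation.
The 1/12 is divided into 2 equal shares of 1/24 among Albert, Fiona.
Albert is living and takes 1/24.
Fiona predeceased; the 1/24 allotted to Fiona's branch passes to Fiona's issue by representation.
The 1/24 is divided into 3 equal shares of 1/72 among Judith, Quentin, Rose.
Judith predeceased; the 1/72 allotted to Judith's branch passes to Judith's issue by representation.
The 1/72 is divided into 2 equal shares of 1/144 among Martin, Charles.
Martin is living and takes 1/144.
Charles is living and takes 1/144.
Quentin is living and takes 1/72.
Rose is living and takes 1/72.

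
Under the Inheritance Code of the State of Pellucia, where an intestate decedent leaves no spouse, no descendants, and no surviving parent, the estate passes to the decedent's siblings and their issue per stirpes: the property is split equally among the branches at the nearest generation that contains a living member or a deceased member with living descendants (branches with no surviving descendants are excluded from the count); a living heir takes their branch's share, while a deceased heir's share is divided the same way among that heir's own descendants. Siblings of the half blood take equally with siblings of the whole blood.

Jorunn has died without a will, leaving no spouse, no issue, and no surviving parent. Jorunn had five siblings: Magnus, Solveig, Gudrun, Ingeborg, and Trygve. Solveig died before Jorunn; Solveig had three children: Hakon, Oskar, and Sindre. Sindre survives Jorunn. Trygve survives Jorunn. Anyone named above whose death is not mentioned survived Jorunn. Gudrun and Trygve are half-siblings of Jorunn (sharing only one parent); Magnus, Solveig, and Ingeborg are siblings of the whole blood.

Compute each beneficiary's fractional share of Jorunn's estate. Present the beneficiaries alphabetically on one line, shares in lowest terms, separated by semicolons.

No spouse, descendants, or parent survives, so the estate passes to Jorunn's siblings per stirpes.
Half-blood and whole-blood siblings take equally under the stated rule.
The estate is divided into 5 equal shares of 1/5 among Magnus, Solveig, Gudrun, Ingeborg, Trygve.
Magnus is living and takes 1/5.
Solveig predeceased; the 1/5 allotted to Solveig's branch passes to Solveig's issue by representation.
The 1/5 is divided into 3 equal shares of 1/15 among Hakon, Oskar, Sindre.
Hakon is living and takes 1/15.
Oskar is living and takes 1/15.
Sindre is living and takes 1/15.
Gudrun is living and takes 1/5.
Ingeborg is living and takes 1/5.
Trygve is living and takes 1/5.

Gudrun 1/5; Hakon 1/15; Ingeborg 1/5; Magnus 1/5; Oskar 1/15; Sindre 1/15; Trygve 1/5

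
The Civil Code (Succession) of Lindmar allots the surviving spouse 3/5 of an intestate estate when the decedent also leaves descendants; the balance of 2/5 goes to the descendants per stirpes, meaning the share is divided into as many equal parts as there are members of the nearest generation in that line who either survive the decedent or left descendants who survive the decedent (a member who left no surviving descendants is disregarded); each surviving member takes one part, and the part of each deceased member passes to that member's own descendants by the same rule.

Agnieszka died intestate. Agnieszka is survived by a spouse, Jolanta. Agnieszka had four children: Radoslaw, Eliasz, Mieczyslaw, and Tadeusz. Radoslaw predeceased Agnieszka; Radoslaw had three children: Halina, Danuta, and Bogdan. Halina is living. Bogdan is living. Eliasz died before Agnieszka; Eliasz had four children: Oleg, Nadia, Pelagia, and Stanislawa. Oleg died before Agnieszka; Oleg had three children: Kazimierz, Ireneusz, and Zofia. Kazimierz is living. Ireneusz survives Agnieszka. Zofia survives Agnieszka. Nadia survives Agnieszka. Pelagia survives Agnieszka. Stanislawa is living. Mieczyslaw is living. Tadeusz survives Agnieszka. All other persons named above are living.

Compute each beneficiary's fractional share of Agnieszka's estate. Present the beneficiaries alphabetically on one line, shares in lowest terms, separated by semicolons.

Jolanta, as surviving spouse, takes 3/5.
The remaining 2/5 passes to Agnieszka's descendants per stirpes.
The 2/5 is divided into 4 equal shares of 1/10 among Radoslaw, Eliasz, Mieczyslaw, Tadeusz.
Radoslaw predeceased; the 1/10 allotted to Radoslaw's branch passes to Radoslaw's issue by representation.
The 1/10 is divided into 3 equal shares of 1/30 among Halina, Danuta, Bogdan.
Halina is living and takes 1/30.
Danuta is living and takes 1/30.
Bogdan is living and takes 1/30.
Eliasz predeceased; the 1/10 allotted to Eliasz's branch passes to Eliasz's issue by representation.
The 1/10 is divided into 4 equal shares of 1/40 among Oleg, Nadia, Pelagia, Stanislawa.
Oleg predeceased; the 1/40 allotted to Oleg's branch passes to Oleg's issue by representation.
The 1/40 is divided into 3 equal shares of 1/120 among Kazimierz, Ireneusz, Zofia.
Kazimierz is living and takes 1/120.
Ireneusz is living and takes 1/120.
Zofia is living and takes 1/120.
Nadia is living and takes 1/40.
Pelagia is living and takes 1/40.
Stanislawa is living and takes 1/40.
Mieczyslaw is living and takes 1/10.
Tadeusz is living and takes 1/10.

Bogdan 1/30; Danuta 1/30; Halina 1/30; Ireneusz 1/120; Jolanta 3/5; Kazimierz 1/120; Mieczyslaw 1/10; Nadia 1/40; Pelagia 1/40; Stanislawa 1/40; Tadeusz 1/10; Zofia 1/120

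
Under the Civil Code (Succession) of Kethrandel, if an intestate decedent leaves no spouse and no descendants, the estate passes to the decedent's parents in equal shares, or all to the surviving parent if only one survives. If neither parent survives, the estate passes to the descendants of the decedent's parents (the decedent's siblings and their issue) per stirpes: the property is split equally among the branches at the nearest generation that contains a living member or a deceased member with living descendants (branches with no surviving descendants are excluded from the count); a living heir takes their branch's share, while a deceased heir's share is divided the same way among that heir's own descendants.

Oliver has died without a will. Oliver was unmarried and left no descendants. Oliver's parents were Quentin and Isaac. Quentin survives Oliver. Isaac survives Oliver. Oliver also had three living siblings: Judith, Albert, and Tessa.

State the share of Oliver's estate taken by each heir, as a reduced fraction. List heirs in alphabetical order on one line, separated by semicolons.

Isaac 1/2; Quentin 1/2

Both parents survive, so Quentin and Isaac each take 1/2. The siblings take nothing because a surviving parent has priority.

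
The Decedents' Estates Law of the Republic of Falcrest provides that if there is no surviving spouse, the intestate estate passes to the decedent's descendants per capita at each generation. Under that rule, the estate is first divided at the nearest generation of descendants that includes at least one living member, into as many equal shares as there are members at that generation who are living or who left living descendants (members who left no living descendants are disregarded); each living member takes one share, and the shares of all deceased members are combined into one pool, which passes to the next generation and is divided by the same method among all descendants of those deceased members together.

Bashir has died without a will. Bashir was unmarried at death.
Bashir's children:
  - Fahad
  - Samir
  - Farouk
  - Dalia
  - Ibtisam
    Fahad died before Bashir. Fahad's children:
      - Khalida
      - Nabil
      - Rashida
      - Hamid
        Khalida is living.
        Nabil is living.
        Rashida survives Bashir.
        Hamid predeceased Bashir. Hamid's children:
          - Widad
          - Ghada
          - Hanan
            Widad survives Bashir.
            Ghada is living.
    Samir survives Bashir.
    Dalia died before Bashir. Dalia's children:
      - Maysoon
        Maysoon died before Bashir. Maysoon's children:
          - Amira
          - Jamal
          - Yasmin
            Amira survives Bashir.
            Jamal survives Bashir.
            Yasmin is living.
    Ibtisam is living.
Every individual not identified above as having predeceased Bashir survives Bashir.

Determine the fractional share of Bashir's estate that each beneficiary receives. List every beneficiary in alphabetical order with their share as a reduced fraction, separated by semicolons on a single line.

Amira 2/75; Farouk 1/5; Ghada 2/75; Hanan 2/75; Ibtisam 1/5; Jamal 2/75; Khalida 2/25; Nabil 2/25; Rashida 2/25; Samir 1/5; Widad 2/75; Yasmin 2/75

There is no surviving spouse, so the entire estate passes to Bashir's descendants per capita at each generation.
At generation 1 (Fahad, Samir, Farouk, Dalia, Ibtisam) there are 5 shares of (1)/5 = 1/5 each.
Living: Samir, Farouk, and Ibtisam — each takes 1/5.
Deceased: Fahad and Dalia. Their combined 2/5 is pooled and carried to generation 2.
At generation 2 (Khalida, Nabil, Rashida, Hamid, Maysoon) there are 5 shares of (2/5)/5 = 2/25 each.
Living: Khalida, Nabil, and Rashida — each takes 2/25.
Deceased: Hamid and Maysoon. Their combined 4/25 is pooled and carried to generation 3.
At generation 3 (Widad, Ghada, Hanan, Amira, Jamal, Yasmin) there are 6 shares of (4/25)/6 = 2/75 each.
Living: Widad, Ghada, Hanan, Amira, Jamal, and Yasmin — each takes 2/75.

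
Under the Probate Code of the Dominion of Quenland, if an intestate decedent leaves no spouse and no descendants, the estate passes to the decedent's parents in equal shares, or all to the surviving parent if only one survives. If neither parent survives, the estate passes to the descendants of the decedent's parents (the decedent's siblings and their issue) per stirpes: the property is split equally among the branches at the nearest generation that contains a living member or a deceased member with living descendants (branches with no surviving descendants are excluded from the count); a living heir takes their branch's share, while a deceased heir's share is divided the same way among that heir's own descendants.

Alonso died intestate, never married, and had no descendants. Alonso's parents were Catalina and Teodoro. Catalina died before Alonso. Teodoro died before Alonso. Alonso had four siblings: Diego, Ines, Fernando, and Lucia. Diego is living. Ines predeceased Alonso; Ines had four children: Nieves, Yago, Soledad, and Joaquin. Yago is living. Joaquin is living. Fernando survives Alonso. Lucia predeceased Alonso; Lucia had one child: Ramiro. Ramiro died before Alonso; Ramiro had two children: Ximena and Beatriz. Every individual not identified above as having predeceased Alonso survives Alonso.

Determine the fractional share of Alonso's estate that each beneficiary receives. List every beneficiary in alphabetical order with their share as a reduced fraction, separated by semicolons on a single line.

Neither parent survives and there are no descendants, so the estate passes to Alonso's siblings and their issue per stirpes.
The estate is divided into 4 equal shares of 1/4 among Diego, Ines, Fernando, Lucia.
Diego is living and takes 1/4.
Ines predeceased; the 1/4 allotted to Ines's branch passes to Ines's issue by representation.
The 1/4 is divided into 4 equal shares of 1/16 among Nieves, Yago, Soledad, Joaquin.
Nieves is living and takes 1/16.
Yago is living and takes 1/16.
Soledad is living and takes 1/16.
Joaquin is living and takes 1/16.
Fernando is living and takes 1/4.
Lucia predeceased; the 1/4 allotted to Lucia's branch passes to Lucia's issue by representation.
Ramiro's line is the sole branch at this level, so the full 1/4 passes to Ramiro's issue by representation.
The 1/4 is divided into 2 equal shares of 1/8 among Ximena, Beatriz.
Ximena is living and takes 1/8.
Beatriz is living and takes 1/8.

Beatriz 1/8; Diego 1/4; Fernando 1/4; Joaquin 1/16; Nieves 1/16; Soledad 1/16; Ximena 1/8; Yago 1/16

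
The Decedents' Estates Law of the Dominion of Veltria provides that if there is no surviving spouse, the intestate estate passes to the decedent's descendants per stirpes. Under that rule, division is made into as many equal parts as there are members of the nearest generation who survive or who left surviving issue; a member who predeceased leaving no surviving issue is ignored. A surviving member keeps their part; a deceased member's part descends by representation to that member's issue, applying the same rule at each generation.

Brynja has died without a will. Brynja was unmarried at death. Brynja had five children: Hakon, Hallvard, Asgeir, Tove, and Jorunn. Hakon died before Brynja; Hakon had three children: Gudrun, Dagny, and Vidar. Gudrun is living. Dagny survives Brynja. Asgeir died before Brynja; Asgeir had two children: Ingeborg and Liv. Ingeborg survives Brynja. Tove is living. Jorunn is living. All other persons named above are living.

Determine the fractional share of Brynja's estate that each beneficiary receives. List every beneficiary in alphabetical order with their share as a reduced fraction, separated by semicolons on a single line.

There is no surviving spouse, so the entire estate passes to Brynja's descendants per stirpes.
The estate is divided into 5 equal shares of 1/5 among Hakon, Hallvard, Asgeir, Tove, Jorunn.
Hakon predeceased; the 1/5 allotted to Hakon's branch passes to Hakon's issue by representation.
The 1/5 is divided into 3 equal shares of 1/15 among Gudrun, Dagny, Vidar.
Gudrun is living and takes 1/15.
Dagny is living and takes 1/15.
Vidar is living and takes 1/15.
Hallvard is living and takes 1/5.
Asgeir predeceased; the 1/5 allotted to Asgeir's branch passes to Asgeir's issue by representation.
The 1/5 is divided into 2 equal shares of 1/10 among Ingeborg, Liv.
Ingeborg is living and takes 1/10.
Liv is living and takes 1/10.
Tove is living and takes 1/5.
Jorunn is living and takes 1/5.

Dagny 1/15; Gudrun 1/15; Hallvard 1/5; Ingeborg 1/10; Jorunn 1/5; Liv 1/10; Tove 1/5; Vidar 1/15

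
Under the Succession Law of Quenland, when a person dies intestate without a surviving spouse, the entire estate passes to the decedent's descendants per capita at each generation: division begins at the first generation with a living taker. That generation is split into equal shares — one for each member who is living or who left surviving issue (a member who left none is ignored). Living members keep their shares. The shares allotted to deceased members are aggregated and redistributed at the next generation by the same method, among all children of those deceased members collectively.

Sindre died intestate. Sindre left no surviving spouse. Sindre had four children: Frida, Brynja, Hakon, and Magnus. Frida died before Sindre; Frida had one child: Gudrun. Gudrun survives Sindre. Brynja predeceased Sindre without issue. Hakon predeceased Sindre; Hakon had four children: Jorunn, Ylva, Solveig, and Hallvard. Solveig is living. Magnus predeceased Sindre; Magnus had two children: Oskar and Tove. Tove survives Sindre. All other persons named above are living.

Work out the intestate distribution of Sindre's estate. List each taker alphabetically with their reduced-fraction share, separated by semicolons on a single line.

There is no surviving spouse, so the entire estate passes to Sindre's descendants per capita at each generation.
No one at generation 1 (Frida, Hakon, Magnus) is living; moving to the next generation.
At generation 2 (Gudrun, Jorunn, Ylva, Solveig, Hallvard, Oskar, Tove) there are 7 shares of (1)/7 = 1/7 each.
Living: Gudrun, Jorunn, Ylva, Solveig, Hallvard, Oskar, and Tove — each takes 1/7.

Gudrun 1/7; Hallvard 1/7; Jorunn 1/7; Oskar 1/7; Solveig 1/7; Tove 1/7; Ylva 1/7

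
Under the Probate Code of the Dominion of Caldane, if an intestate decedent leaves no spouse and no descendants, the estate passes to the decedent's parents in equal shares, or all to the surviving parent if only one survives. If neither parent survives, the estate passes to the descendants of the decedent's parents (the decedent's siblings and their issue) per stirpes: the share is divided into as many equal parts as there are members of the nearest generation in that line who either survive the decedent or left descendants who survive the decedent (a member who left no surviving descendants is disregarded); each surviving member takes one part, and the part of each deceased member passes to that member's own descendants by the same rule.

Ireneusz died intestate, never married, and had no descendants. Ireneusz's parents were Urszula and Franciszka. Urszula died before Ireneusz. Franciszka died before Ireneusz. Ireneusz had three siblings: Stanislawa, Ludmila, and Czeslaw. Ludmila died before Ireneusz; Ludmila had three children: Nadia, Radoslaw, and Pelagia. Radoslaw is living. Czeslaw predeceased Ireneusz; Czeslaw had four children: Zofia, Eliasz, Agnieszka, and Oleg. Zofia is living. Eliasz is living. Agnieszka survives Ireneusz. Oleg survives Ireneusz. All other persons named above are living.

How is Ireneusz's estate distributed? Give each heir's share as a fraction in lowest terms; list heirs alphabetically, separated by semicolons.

Agnieszka 1/12; Eliasz 1/12; Nadia 1/9; Oleg 1/12; Pelagia 1/9; Radoslaw 1/9; Stanislawa 1/3; Zofia 1/12

Neither parent survives and there are no descendants, so the estate passes to Ireneusz's siblings and their issue per stirpes.
The estate is divided into 3 equal shares of 1/3 among Stanislawa, Ludmila, Czeslaw.
Stanislawa is living and takes 1/3.
Ludmila predeceased; the 1/3 allotted to Ludmila's branch passes to Ludmila's issue by representation.
The 1/3 is divided into 3 equal shares of 1/9 among Nadia, Radoslaw, Pelagia.
Nadia is living and takes 1/9.
Radoslaw is living and takes 1/9.
Pelagia is living and takes 1/9.
Czeslaw predeceased; the 1/3 allotted to Czeslaw's branch passes to Czeslaw's issue by representation.
The 1/3 is divided into 4 equal shares of 1/12 among Zofia, Eliasz, Agnieszka, Oleg.
Zofia is living and takes 1/12.
Eliasz is living and takes 1/12.
Agnieszka is living and takes 1/12.
Oleg is living and takes 1/12.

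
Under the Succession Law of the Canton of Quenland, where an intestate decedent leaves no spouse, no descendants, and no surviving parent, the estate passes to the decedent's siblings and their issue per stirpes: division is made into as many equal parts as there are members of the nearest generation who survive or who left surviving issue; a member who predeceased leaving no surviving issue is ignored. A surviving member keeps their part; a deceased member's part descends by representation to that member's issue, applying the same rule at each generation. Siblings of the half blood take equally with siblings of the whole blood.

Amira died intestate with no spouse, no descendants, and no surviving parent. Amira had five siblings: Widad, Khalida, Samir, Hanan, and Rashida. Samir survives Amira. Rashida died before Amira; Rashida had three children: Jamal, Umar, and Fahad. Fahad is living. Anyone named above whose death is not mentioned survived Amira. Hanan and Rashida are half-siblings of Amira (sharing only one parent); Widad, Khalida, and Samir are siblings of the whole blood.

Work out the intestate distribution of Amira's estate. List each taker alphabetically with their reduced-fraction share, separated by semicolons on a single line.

Fahad 1/15; Hanan 1/5; Jamal 1/15; Khalida 1/5; Samir 1/5; Umar 1/15; Widad 1/5

No spouse, descendants, or parent survives, so the estate passes to Amira's siblings per stirpes.
Half-blood and whole-blood siblings take equally under the stated rule.
The estate is divided into 5 equal shares of 1/5 among Widad, Khalida, Samir, Hanan, Rashida.
Widad is living and takes 1/5.
Khalida is living and takes 1/5.
Samir is living and takes 1/5.
Hanan is living and takes 1/5.
Rashida predeceased; the 1/5 allotted to Rashida's branch passes to Rashida's issue by representation.
The 1/5 is divided into 3 equal shares of 1/15 among Jamal, Umar, Fahad.
Jamal is living and takes 1/15.
Umar is living and takes 1/15.
Fahad is living and takes 1/15.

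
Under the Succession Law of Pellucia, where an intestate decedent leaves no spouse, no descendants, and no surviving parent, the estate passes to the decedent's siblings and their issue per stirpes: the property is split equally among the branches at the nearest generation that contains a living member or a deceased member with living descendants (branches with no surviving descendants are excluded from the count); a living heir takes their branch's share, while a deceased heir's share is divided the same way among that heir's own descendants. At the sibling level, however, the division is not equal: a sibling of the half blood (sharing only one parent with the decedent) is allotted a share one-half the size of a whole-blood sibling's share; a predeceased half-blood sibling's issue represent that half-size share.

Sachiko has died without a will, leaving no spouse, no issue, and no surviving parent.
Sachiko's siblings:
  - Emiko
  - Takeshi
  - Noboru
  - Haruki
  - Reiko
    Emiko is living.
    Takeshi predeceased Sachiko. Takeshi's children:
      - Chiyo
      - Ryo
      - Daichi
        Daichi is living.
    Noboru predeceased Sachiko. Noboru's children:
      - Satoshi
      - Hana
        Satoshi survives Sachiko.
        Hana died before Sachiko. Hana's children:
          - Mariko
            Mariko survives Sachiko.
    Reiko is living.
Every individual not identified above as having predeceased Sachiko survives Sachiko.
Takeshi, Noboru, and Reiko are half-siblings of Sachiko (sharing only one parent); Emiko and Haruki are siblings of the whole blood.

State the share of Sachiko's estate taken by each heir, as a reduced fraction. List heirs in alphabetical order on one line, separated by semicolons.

Chiyo 1/21; Daichi 1/21; Emiko 2/7; Haruki 2/7; Mariko 1/14; Reiko 1/7; Ryo 1/21; Satoshi 1/14

No spouse, descendants, or parent survives, so the estate passes to Sachiko's siblings per stirpes.
Half-blood siblings count for one-half the weight of whole-blood siblings at the initial division.
Dividing 1 in proportion to weights (total weight 7/2): Emiko (weight 1) → 2/7; Takeshi (weight 1/2) → 1/7; Noboru (weight 1/2) → 1/7; Haruki (weight 1) → 2/7; Reiko (weight 1/2) → 1/7.
Emiko is living and takes 2/7.
Takeshi predeceased; the 1/7 allotted to Takeshi's branch passes to Takeshi's issue by representation.
The 1/7 is divided into 3 equal shares of 1/21 among Chiyo, Ryo, Daichi.
Chiyo is living and takes 1/21.
Ryo is living and takes 1/21.
Daichi is living and takes 1/21.
Noboru predeceased; the 1/7 allotted to Noboru's branch passes to Noboru's issue by representation.
The 1/7 is divided into 2 equal shares of 1/14 among Satoshi, Hana.
Satoshi is living and takes 1/14.
Hana predeceased; the 1/14 allotted to Hana's branch passes to Hana's issue by representation.
Mariko is the sole taker at this level and receives the full 1/14.
Haruki is living and takes 2/7.
Reiko is living and takes 1/7.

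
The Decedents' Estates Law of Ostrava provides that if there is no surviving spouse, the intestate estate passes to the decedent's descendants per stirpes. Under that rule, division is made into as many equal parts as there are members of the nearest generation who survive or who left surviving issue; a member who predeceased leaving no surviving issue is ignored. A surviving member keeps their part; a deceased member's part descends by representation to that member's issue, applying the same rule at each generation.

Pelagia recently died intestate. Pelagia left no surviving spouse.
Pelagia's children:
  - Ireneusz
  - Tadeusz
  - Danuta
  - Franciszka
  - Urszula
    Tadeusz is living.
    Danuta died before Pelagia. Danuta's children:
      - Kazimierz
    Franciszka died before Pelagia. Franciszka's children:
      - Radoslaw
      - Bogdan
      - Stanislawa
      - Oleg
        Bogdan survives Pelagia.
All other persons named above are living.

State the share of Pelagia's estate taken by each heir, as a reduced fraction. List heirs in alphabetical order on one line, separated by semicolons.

Bogdan 1/20; Ireneusz 1/5; Kazimierz 1/5; Oleg 1/20; Radoslaw 1/20; Stanislawa 1/20; Tadeusz 1/5; Urszula 1/5

There is no surviving spouse, so the entire estate passes to Pelagia's descendants per stirpes.
The estate is divided into 5 equal shares of 1/5 among Ireneusz, Tadeusz, Danuta, Franciszka, Urszula.
Ireneusz is living and takes 1/5.
Tadeusz is living and takes 1/5.
Danuta predeceased; the 1/5 allotted to Danuta's branch passes to Danuta's issue by representation.
Kazimierz is the sole taker at this level and receives the full 1/5.
Franciszka predeceased; the 1/5 allotted to Franciszka's branch passes to Franciszka's issue by representation.
The 1/5 is divided into 4 equal shares of 1/20 among Radoslaw, Bogdan, Stanislawa, Oleg.
Radoslaw is living and takes 1/20.
Bogdan is living and takes 1/20.
Stanislawa is living and takes 1/20.
Oleg is living and takes 1/20.
Urszula is living and takes 1/5.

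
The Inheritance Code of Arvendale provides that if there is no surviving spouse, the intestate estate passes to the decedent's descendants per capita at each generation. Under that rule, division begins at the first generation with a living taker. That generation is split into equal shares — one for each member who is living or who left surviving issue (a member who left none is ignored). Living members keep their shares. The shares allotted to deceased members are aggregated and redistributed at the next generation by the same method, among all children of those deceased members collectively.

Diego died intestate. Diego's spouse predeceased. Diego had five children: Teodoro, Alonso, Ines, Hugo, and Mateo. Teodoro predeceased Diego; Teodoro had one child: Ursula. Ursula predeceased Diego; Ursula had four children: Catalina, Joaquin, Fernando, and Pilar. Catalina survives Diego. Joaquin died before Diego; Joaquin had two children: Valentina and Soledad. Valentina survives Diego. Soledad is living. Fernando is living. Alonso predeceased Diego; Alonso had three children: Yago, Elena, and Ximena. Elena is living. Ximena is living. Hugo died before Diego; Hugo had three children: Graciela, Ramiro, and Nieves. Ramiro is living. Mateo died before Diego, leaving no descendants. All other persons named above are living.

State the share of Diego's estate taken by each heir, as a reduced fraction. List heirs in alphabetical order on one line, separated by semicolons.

There is no surviving spouse, so the entire estate passes to Diego's descendants per capita at each generation.
At generation 1 (Teodoro, Alonso, Ines, Hugo) there are 4 shares of (1)/4 = 1/4 each.
Living: Ines — each takes 1/4.
Deceased: Teodoro, Alonso, and Hugo. Their combined 3/4 is pooled and carried to generation 2.
At generation 2 (Ursula, Yago, Elena, Ximena, Graciela, Ramiro, Nieves) there are 7 shares of (3/4)/7 = 3/28 each.
Living: Yago, Elena, Ximena, Graciela, Ramiro, and Nieves — each takes 3/28.
Deceased: Ursula. That 3/28 share is carried to generation 3.
At generation 3 (Catalina, Joaquin, Fernando, Pilar) there are 4 shares of (3/28)/4 = 3/112 each.
Living: Catalina, Fernando, and Pilar — each takes 3/112.
Deceased: Joaquin. That 3/112 share is carried to generation 4.
At generation 4 (Valentina, Soledad) there are 2 shares of (3/112)/2 = 3/224 each.
Living: Valentina and Soledad — each takes 3/224.

Catalina 3/112; Elena 3/28; Fernando 3/112; Graciela 3/28; Ines 1/4; Nieves 3/28; Pilar 3/112; Ramiro 3/28; Soledad 3/224; Valentina 3/224; Ximena 3/28; Yago 3/28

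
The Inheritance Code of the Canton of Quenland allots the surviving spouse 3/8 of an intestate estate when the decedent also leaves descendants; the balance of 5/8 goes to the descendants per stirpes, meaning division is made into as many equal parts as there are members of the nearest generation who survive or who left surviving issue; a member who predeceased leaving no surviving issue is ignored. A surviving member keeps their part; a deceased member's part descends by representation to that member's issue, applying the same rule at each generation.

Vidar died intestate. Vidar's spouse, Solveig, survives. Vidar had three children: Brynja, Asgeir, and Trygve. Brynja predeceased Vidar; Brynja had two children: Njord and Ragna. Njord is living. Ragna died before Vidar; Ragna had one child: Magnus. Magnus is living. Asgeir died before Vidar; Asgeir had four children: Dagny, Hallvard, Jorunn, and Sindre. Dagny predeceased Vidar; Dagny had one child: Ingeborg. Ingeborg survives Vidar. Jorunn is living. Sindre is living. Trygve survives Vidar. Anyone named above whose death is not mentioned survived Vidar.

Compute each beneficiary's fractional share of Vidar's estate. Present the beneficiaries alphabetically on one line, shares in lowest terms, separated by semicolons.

Hallvard 5/96; Ingeborg 5/96; Jorunn 5/96; Magnus 5/48; Njord 5/48; Sindre 5/96; Solveig 3/8; Trygve 5/24

Solveig, as surviving spouse, takes 3/8.
The remaining 5/8 passes to Vidar's descendants per stirpes.
The 5/8 is divided into 3 equal shares of 5/24 among Brynja, Asgeir, Trygve.
Brynja predeceased; the 5/24 allotted to Brynja's branch passes to Brynja's issue by representation.
The 5/24 is divided into 2 equal shares of 5/48 among Njord, Ragna.
Njord is living and takes 5/48.
Ragna predeceased; the 5/48 allotted to Ragna's branch passes to Ragna's issue by representation.
Magnus is the sole taker at this level and receives the full 5/48.
Asgeir predeceased; the 5/24 allotted to Asgeir's branch passes to Asgeir's issue by representation.
The 5/24 is divided into 4 equal shares of 5/96 among Dagny, Hallvard, Jorunn, Sindre.
Dagny predeceased; the 5/96 allotted to Dagny's branch passes to Dagny's issue by representation.
Ingeborg is the sole taker at this level and receives the full 5/96.
Hallvard is living and takes 5/96.
Jorunn is living and takes 5/96.
Sindre is living and takes 5/96.
Trygve is living and takes 5/24.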